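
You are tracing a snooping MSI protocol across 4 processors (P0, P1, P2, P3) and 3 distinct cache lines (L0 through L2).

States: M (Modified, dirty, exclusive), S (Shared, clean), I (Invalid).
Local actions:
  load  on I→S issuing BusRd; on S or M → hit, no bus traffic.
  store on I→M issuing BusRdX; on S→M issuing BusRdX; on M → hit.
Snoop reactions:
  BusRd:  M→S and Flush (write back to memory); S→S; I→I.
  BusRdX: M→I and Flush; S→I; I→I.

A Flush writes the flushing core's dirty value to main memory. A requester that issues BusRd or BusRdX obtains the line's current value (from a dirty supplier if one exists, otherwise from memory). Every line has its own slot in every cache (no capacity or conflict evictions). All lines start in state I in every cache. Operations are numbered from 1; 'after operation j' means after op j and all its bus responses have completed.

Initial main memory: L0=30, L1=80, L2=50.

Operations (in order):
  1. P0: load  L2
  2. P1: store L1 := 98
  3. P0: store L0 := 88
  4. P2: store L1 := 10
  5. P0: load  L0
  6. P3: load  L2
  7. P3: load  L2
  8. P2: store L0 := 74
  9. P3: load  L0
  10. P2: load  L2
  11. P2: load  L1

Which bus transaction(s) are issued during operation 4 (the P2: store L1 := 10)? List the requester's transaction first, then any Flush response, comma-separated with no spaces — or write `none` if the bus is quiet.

bus = BusRdX,Flush

1. P0: load  L2  bus=[BusRd]  L2: P0=S P1=I P2=I P3=I  mem[L2]=50
2. P1: store L1 := 98  bus=[BusRdX]  L1: P0=I P1=M P2=I P3=I  mem[L1]=80
3. P0: store L0 := 88  bus=[BusRdX]  L0: P0=M P1=I P2=I P3=I  mem[L0]=30
4. P2: store L1 := 10  bus=[BusRdX,Flush]  L1: P0=I P1=I P2=M P3=I  mem[L1]=98
5. P0: load  L0  bus=[-]  L0: P0=M P1=I P2=I P3=I  mem[L0]=30
6. P3: load  L2  bus=[BusRd]  L2: P0=S P1=I P2=I P3=S  mem[L2]=50
7. P3: load  L2  bus=[-]  L2: P0=S P1=I P2=I P3=S  mem[L2]=50
8. P2: store L0 := 74  bus=[BusRdX,Flush]  L0: P0=I P1=I P2=M P3=I  mem[L0]=88
9. P3: load  L0  bus=[BusRd,Flush]  L0: P0=I P1=I P2=S P3=S  mem[L0]=74
10. P2: load  L2  bus=[BusRd]  L2: P0=S P1=I P2=S P3=S  mem[L2]=50
11. P2: load  L1  bus=[-]  L1: P0=I P1=I P2=M P3=I  mem[L1]=98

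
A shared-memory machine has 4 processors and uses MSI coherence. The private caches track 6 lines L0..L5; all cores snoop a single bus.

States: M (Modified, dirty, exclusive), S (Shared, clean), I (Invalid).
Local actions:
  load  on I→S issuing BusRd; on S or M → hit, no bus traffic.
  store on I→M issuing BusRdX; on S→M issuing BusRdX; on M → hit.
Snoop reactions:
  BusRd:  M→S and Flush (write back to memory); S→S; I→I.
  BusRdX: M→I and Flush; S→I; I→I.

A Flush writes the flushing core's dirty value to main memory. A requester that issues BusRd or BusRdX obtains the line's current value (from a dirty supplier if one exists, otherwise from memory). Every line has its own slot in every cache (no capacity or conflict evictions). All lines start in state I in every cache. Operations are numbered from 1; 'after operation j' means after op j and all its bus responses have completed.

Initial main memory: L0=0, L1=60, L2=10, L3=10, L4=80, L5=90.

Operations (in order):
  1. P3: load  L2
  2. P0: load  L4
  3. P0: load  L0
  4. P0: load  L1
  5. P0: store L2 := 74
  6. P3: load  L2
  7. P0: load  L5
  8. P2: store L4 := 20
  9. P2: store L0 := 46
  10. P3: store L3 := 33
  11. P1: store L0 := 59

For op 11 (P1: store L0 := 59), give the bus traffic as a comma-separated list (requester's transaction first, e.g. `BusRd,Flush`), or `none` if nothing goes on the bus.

bus = BusRdX,Flush

[1] P3: load  L2 | P0:I, P1:I, P2:I, P3:S(10) | bus: BusRd
[2] P0: load  L4 | P0:S(80), P1:I, P2:I, P3:I | bus: BusRd
[3] P0: load  L0 | P0:S(0), P1:I, P2:I, P3:I | bus: BusRd
[4] P0: load  L1 | P0:S(60), P1:I, P2:I, P3:I | bus: BusRd
[5] P0: store L2 := 74 | P0:M(74), P1:I, P2:I, P3:I | bus: BusRdX
[6] P3: load  L2 | P0:S(74), P1:I, P2:I, P3:S(74) | bus: BusRd,Flush
[7] P0: load  L5 | P0:S(90), P1:I, P2:I, P3:I | bus: BusRd
[8] P2: store L4 := 20 | P0:I, P1:I, P2:M(20), P3:I | bus: BusRdX
[9] P2: store L0 := 46 | P0:I, P1:I, P2:M(46), P3:I | bus: BusRdX
[10] P3: store L3 := 33 | P0:I, P1:I, P2:I, P3:M(33) | bus: BusRdX
[11] P1: store L0 := 59 | P0:I, P1:M(59), P2:I, P3:I | bus: BusRdX,Flush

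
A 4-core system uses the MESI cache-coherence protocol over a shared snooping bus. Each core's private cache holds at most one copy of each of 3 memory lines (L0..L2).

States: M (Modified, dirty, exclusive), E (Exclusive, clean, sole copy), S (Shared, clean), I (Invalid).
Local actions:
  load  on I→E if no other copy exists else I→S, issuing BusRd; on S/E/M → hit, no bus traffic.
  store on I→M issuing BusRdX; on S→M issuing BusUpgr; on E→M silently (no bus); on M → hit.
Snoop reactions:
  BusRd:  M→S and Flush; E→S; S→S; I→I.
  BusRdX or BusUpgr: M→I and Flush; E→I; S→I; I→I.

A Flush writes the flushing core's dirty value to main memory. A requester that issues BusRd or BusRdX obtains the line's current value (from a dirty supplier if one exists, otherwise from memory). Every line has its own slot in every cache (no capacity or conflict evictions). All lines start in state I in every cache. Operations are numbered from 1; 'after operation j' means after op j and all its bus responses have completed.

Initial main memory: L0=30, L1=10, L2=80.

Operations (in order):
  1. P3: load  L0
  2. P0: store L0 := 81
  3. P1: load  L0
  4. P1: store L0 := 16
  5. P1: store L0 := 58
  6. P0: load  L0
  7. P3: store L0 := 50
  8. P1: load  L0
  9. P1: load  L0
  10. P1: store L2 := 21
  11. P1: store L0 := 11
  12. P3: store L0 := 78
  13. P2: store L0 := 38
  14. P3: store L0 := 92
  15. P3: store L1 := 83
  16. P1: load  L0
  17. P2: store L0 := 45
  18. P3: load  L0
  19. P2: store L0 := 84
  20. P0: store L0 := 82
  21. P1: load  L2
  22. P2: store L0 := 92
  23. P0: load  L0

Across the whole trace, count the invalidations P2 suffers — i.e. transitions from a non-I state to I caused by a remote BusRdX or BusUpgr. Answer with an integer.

invalidations = 2

  op1 P3: load  L0 → I/I/I/E on L0; bus BusRd; mem=30
  op2 P0: store L0 := 81 → M/I/I/I on L0; bus BusRdX; mem=30
  op3 P1: load  L0 → S/S/I/I on L0; bus BusRd Flush; mem=81
  op4 P1: store L0 := 16 → I/M/I/I on L0; bus BusUpgr; mem=81
  op5 P1: store L0 := 58 → I/M/I/I on L0; bus (none); mem=81
  op6 P0: load  L0 → S/S/I/I on L0; bus BusRd Flush; mem=58
  op7 P3: store L0 := 50 → I/I/I/M on L0; bus BusRdX; mem=58
  op8 P1: load  L0 → I/S/I/S on L0; bus BusRd Flush; mem=50
  op9 P1: load  L0 → I/S/I/S on L0; bus (none); mem=50
  op10 P1: store L2 := 21 → I/M/I/I on L2; bus BusRdX; mem=80
  op11 P1: store L0 := 11 → I/M/I/I on L0; bus BusUpgr; mem=50
  op12 P3: store L0 := 78 → I/I/I/M on L0; bus BusRdX Flush; mem=11
  op13 P2: store L0 := 38 → I/I/M/I on L0; bus BusRdX Flush; mem=78
  op14 P3: store L0 := 92 → I/I/I/M on L0; bus BusRdX Flush; mem=38
  op15 P3: store L1 := 83 → I/I/I/M on L1; bus BusRdX; mem=10
  op16 P1: load  L0 → I/S/I/S on L0; bus BusRd Flush; mem=92
  op17 P2: store L0 := 45 → I/I/M/I on L0; bus BusRdX; mem=92
  op18 P3: load  L0 → I/I/S/S on L0; bus BusRd Flush; mem=45
  op19 P2: store L0 := 84 → I/I/M/I on L0; bus BusUpgr; mem=45
  op20 P0: store L0 := 82 → M/I/I/I on L0; bus BusRdX Flush; mem=84
  op21 P1: load  L2 → I/M/I/I on L2; bus (none); mem=80
  op22 P2: store L0 := 92 → I/I/M/I on L0; bus BusRdX Flush; mem=82
  op23 P0: load  L0 → S/I/S/I on L0; bus BusRd Flush; mem=92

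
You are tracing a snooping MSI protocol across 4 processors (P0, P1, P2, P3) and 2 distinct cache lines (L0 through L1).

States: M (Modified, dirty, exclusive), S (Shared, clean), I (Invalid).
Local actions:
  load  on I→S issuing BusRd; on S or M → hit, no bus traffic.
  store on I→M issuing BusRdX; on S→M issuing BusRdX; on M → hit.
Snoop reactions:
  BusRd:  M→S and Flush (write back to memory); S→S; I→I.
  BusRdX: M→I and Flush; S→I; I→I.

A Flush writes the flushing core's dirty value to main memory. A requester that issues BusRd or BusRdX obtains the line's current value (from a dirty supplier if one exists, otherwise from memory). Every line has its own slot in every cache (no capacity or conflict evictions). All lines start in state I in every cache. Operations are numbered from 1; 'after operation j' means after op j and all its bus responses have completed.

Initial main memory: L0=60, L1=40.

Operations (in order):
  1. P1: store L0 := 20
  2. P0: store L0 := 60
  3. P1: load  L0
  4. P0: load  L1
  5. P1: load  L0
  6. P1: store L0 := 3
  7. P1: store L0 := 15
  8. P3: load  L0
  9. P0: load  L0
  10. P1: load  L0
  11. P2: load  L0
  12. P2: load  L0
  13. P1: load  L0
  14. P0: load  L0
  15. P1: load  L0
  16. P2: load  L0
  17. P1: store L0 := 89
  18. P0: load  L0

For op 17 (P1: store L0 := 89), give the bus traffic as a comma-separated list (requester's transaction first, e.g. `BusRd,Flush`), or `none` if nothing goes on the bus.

bus = BusRdX

  op1 P1: store L0 := 20 → I/M/I/I on L0; bus BusRdX; mem=60
  op2 P0: store L0 := 60 → M/I/I/I on L0; bus BusRdX Flush; mem=20
  op3 P1: load  L0 → S/S/I/I on L0; bus BusRd Flush; mem=60
  op4 P0: load  L1 → S/I/I/I on L1; bus BusRd; mem=40
  op5 P1: load  L0 → S/S/I/I on L0; bus (none); mem=60
  op6 P1: store L0 := 3 → I/M/I/I on L0; bus BusRdX; mem=60
  op7 P1: store L0 := 15 → I/M/I/I on L0; bus (none); mem=60
  op8 P3: load  L0 → I/S/I/S on L0; bus BusRd Flush; mem=15
  op9 P0: load  L0 → S/S/I/S on L0; bus BusRd; mem=15
  op10 P1: load  L0 → S/S/I/S on L0; bus (none); mem=15
  op11 P2: load  L0 → S/S/S/S on L0; bus BusRd; mem=15
  op12 P2: load  L0 → S/S/S/S on L0; bus (none); mem=15
  op13 P1: load  L0 → S/S/S/S on L0; bus (none); mem=15
  op14 P0: load  L0 → S/S/S/S on L0; bus (none); mem=15
  op15 P1: load  L0 → S/S/S/S on L0; bus (none); mem=15
  op16 P2: load  L0 → S/S/S/S on L0; bus (none); mem=15
  op17 P1: store L0 := 89 → I/M/I/I on L0; bus BusRdX; mem=15
  op18 P0: load  L0 → S/S/I/I on L0; bus BusRd Flush; mem=89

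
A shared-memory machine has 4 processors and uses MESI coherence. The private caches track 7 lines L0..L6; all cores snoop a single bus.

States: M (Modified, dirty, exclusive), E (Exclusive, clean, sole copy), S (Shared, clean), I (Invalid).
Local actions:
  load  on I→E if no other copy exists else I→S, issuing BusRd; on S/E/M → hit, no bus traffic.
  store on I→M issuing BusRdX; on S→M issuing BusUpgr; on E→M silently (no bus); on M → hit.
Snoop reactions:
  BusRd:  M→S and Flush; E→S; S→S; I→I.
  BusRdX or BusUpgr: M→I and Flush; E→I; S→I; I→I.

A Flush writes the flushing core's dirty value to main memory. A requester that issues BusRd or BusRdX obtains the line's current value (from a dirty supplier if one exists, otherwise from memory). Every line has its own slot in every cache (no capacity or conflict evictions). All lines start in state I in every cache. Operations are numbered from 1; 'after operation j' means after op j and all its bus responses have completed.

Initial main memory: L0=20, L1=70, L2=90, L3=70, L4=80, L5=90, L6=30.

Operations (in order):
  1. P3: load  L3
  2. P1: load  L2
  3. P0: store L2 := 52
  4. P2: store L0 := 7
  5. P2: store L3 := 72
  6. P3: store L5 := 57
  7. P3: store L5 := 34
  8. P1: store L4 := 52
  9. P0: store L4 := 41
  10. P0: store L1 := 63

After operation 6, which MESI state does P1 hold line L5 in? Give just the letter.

state = I

[1] P3: load  L3 | P0:I, P1:I, P2:I, P3:E(70) | bus: BusRd
[2] P1: load  L2 | P0:I, P1:E(90), P2:I, P3:I | bus: BusRd
[3] P0: store L2 := 52 | P0:M(52), P1:I, P2:I, P3:I | bus: BusRdX
[4] P2: store L0 := 7 | P0:I, P1:I, P2:M(7), P3:I | bus: BusRdX
[5] P2: store L3 := 72 | P0:I, P1:I, P2:M(72), P3:I | bus: BusRdX
[6] P3: store L5 := 57 | P0:I, P1:I, P2:I, P3:M(57) | bus: BusRdX
[7] P3: store L5 := 34 | P0:I, P1:I, P2:I, P3:M(34) | bus: none
[8] P1: store L4 := 52 | P0:I, P1:M(52), P2:I, P3:I | bus: BusRdX
[9] P0: store L4 := 41 | P0:M(41), P1:I, P2:I, P3:I | bus: BusRdX,Flush
[10] P0: store L1 := 63 | P0:M(63), P1:I, P2:I, P3:I | bus: BusRdX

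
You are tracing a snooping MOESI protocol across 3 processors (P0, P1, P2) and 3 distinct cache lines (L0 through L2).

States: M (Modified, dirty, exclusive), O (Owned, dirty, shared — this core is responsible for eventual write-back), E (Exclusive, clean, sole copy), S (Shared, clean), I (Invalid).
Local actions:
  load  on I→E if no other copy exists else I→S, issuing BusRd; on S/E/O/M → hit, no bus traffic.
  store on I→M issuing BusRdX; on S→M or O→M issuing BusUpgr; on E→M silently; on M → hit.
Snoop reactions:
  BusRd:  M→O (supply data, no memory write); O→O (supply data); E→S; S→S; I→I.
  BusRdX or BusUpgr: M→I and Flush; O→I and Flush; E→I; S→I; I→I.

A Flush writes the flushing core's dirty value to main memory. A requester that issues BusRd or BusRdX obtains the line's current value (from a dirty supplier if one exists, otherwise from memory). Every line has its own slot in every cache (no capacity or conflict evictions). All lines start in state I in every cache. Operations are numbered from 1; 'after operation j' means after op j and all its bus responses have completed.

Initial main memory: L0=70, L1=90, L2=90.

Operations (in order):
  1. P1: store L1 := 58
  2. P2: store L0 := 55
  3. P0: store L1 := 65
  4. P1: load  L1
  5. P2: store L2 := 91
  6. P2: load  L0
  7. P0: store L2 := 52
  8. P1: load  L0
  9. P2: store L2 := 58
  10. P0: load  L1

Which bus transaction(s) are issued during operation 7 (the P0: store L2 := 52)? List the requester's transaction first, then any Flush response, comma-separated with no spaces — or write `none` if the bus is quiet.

  op1 P1: store L1 := 58 → I/M/I on L1; bus BusRdX; mem=90
  op2 P2: store L0 := 55 → I/I/M on L0; bus BusRdX; mem=70
  op3 P0: store L1 := 65 → M/I/I on L1; bus BusRdX Flush; mem=58
  op4 P1: load  L1 → O/S/I on L1; bus BusRd; mem=58
  op5 P2: store L2 := 91 → I/I/M on L2; bus BusRdX; mem=90
  op6 P2: load  L0 → I/I/M on L0; bus (none); mem=70
  op7 P0: store L2 := 52 → M/I/I on L2; bus BusRdX Flush; mem=91
  op8 P1: load  L0 → I/S/O on L0; bus BusRd; mem=70
  op9 P2: store L2 := 58 → I/I/M on L2; bus BusRdX Flush; mem=52
  op10 P0: load  L1 → O/S/I on L1; bus (none); mem=58

bus = BusRdX,Flush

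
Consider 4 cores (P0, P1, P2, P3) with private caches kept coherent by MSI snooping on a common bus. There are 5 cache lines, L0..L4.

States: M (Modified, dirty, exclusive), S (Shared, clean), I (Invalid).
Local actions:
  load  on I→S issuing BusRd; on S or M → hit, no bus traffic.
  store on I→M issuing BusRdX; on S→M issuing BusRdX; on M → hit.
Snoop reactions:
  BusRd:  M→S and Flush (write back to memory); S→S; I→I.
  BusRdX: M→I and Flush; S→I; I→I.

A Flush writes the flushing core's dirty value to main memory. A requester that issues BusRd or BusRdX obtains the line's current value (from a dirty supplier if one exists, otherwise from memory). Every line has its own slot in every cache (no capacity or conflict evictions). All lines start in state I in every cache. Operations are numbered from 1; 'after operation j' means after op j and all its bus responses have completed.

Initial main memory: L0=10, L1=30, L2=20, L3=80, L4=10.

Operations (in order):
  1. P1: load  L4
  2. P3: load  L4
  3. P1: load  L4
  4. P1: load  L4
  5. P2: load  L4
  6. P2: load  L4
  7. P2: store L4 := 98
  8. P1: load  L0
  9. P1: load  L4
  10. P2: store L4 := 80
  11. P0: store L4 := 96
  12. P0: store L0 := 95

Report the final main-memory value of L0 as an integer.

1. P1: load  L4  bus=[BusRd]  L4: P0=I P1=S P2=I P3=I  mem[L4]=10
2. P3: load  L4  bus=[BusRd]  L4: P0=I P1=S P2=I P3=S  mem[L4]=10
3. P1: load  L4  bus=[-]  L4: P0=I P1=S P2=I P3=S  mem[L4]=10
4. P1: load  L4  bus=[-]  L4: P0=I P1=S P2=I P3=S  mem[L4]=10
5. P2: load  L4  bus=[BusRd]  L4: P0=I P1=S P2=S P3=S  mem[L4]=10
6. P2: load  L4  bus=[-]  L4: P0=I P1=S P2=S P3=S  mem[L4]=10
7. P2: store L4 := 98  bus=[BusRdX]  L4: P0=I P1=I P2=M P3=I  mem[L4]=10
8. P1: load  L0  bus=[BusRd]  L0: P0=I P1=S P2=I P3=I  mem[L0]=10
9. P1: load  L4  bus=[BusRd,Flush]  L4: P0=I P1=S P2=S P3=I  mem[L4]=98
10. P2: store L4 := 80  bus=[BusRdX]  L4: P0=I P1=I P2=M P3=I  mem[L4]=98
11. P0: store L4 := 96  bus=[BusRdX,Flush]  L4: P0=M P1=I P2=I P3=I  mem[L4]=80
12. P0: store L0 := 95  bus=[BusRdX]  L0: P0=M P1=I P2=I P3=I  mem[L0]=10

memory[L0] = 10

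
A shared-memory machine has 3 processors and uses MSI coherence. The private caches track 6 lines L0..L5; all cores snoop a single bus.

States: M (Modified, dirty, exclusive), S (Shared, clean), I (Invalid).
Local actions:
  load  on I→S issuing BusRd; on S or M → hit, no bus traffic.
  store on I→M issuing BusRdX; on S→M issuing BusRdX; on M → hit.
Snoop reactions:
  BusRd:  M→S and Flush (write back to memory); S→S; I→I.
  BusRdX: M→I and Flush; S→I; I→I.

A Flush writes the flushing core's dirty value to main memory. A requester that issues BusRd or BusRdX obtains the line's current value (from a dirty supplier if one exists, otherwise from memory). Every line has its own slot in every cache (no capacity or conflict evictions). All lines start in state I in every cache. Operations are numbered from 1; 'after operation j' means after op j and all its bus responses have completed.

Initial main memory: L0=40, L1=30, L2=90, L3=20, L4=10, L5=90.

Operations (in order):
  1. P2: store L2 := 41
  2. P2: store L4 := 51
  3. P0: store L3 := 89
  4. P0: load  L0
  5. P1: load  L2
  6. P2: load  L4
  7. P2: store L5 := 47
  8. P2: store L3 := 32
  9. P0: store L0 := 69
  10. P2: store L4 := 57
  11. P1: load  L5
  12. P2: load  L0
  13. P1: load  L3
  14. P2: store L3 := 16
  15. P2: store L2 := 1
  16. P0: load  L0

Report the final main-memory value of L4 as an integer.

memory[L4] = 10

  op1 P2: store L2 := 41 → I/I/M on L2; bus BusRdX; mem=90
  op2 P2: store L4 := 51 → I/I/M on L4; bus BusRdX; mem=10
  op3 P0: store L3 := 89 → M/I/I on L3; bus BusRdX; mem=20
  op4 P0: load  L0 → S/I/I on L0; bus BusRd; mem=40
  op5 P1: load  L2 → I/S/S on L2; bus BusRd Flush; mem=41
  op6 P2: load  L4 → I/I/M on L4; bus (none); mem=10
  op7 P2: store L5 := 47 → I/I/M on L5; bus BusRdX; mem=90
  op8 P2: store L3 := 32 → I/I/M on L3; bus BusRdX Flush; mem=89
  op9 P0: store L0 := 69 → M/I/I on L0; bus BusRdX; mem=40
  op10 P2: store L4 := 57 → I/I/M on L4; bus (none); mem=10
  op11 P1: load  L5 → I/S/S on L5; bus BusRd Flush; mem=47
  op12 P2: load  L0 → S/I/S on L0; bus BusRd Flush; mem=69
  op13 P1: load  L3 → I/S/S on L3; bus BusRd Flush; mem=32
  op14 P2: store L3 := 16 → I/I/M on L3; bus BusRdX; mem=32
  op15 P2: store L2 := 1 → I/I/M on L2; bus BusRdX; mem=41
  op16 P0: load  L0 → S/I/S on L0; bus (none); mem=69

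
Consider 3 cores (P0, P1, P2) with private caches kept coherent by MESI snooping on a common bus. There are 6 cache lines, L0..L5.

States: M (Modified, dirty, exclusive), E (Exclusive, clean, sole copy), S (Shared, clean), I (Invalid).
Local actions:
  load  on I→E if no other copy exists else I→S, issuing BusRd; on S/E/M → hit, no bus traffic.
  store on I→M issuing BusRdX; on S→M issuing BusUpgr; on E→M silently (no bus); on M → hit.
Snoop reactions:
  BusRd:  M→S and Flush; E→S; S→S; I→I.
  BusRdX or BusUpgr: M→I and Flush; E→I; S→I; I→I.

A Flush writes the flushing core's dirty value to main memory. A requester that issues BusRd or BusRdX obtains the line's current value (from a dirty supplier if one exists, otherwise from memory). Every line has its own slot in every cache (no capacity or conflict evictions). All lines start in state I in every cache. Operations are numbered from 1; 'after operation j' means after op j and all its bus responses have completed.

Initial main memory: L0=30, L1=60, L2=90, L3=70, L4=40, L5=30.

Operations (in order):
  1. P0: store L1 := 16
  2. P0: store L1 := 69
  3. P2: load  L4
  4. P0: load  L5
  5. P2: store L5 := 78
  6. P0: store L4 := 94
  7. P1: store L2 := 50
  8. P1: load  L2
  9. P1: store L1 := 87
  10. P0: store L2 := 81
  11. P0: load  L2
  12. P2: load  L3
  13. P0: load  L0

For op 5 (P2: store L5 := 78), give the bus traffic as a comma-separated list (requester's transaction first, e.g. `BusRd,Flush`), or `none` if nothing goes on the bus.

[1] P0: store L1 := 16 | P0:M(16), P1:I, P2:I | bus: BusRdX
[2] P0: store L1 := 69 | P0:M(69), P1:I, P2:I | bus: none
[3] P2: load  L4 | P0:I, P1:I, P2:E(40) | bus: BusRd
[4] P0: load  L5 | P0:E(30), P1:I, P2:I | bus: BusRd
[5] P2: store L5 := 78 | P0:I, P1:I, P2:M(78) | bus: BusRdX
[6] P0: store L4 := 94 | P0:M(94), P1:I, P2:I | bus: BusRdX
[7] P1: store L2 := 50 | P0:I, P1:M(50), P2:I | bus: BusRdX
[8] P1: load  L2 | P0:I, P1:M(50), P2:I | bus: none
[9] P1: store L1 := 87 | P0:I, P1:M(87), P2:I | bus: BusRdX,Flush
[10] P0: store L2 := 81 | P0:M(81), P1:I, P2:I | bus: BusRdX,Flush
[11] P0: load  L2 | P0:M(81), P1:I, P2:I | bus: none
[12] P2: load  L3 | P0:I, P1:I, P2:E(70) | bus: BusRd
[13] P0: load  L0 | P0:E(30), P1:I, P2:I | bus: BusRd

bus = BusRdX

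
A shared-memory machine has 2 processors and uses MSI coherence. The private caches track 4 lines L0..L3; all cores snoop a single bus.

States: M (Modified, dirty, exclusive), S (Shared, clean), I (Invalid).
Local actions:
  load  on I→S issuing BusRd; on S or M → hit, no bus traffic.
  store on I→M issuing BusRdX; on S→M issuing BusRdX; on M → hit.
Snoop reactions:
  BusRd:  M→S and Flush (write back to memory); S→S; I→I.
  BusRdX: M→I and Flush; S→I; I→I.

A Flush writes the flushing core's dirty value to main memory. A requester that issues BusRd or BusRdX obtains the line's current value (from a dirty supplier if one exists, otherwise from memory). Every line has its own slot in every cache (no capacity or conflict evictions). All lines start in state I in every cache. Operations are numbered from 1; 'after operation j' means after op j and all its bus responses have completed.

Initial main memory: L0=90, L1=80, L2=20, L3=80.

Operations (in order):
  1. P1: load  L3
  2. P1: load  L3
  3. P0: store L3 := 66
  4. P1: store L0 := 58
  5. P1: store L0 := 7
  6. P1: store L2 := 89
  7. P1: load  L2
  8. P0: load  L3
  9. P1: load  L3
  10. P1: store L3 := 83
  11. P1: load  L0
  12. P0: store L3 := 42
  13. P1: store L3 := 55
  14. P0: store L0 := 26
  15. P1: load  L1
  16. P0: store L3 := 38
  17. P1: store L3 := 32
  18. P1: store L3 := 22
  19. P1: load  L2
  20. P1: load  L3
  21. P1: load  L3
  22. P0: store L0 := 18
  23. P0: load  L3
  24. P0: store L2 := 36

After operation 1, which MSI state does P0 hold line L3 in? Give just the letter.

1. P1: load  L3  bus=[BusRd]  L3: P0=I P1=S  mem[L3]=80
2. P1: load  L3  bus=[-]  L3: P0=I P1=S  mem[L3]=80
3. P0: store L3 := 66  bus=[BusRdX]  L3: P0=M P1=I  mem[L3]=80
4. P1: store L0 := 58  bus=[BusRdX]  L0: P0=I P1=M  mem[L0]=90
5. P1: store L0 := 7  bus=[-]  L0: P0=I P1=M  mem[L0]=90
6. P1: store L2 := 89  bus=[BusRdX]  L2: P0=I P1=M  mem[L2]=20
7. P1: load  L2  bus=[-]  L2: P0=I P1=M  mem[L2]=20
8. P0: load  L3  bus=[-]  L3: P0=M P1=I  mem[L3]=80
9. P1: load  L3  bus=[BusRd,Flush]  L3: P0=S P1=S  mem[L3]=66
10. P1: store L3 := 83  bus=[BusRdX]  L3: P0=I P1=M  mem[L3]=66
11. P1: load  L0  bus=[-]  L0: P0=I P1=M  mem[L0]=90
12. P0: store L3 := 42  bus=[BusRdX,Flush]  L3: P0=M P1=I  mem[L3]=83
13. P1: store L3 := 55  bus=[BusRdX,Flush]  L3: P0=I P1=M  mem[L3]=42
14. P0: store L0 := 26  bus=[BusRdX,Flush]  L0: P0=M P1=I  mem[L0]=7
15. P1: load  L1  bus=[BusRd]  L1: P0=I P1=S  mem[L1]=80
16. P0: store L3 := 38  bus=[BusRdX,Flush]  L3: P0=M P1=I  mem[L3]=55
17. P1: store L3 := 32  bus=[BusRdX,Flush]  L3: P0=I P1=M  mem[L3]=38
18. P1: store L3 := 22  bus=[-]  L3: P0=I P1=M  mem[L3]=38
19. P1: load  L2  bus=[-]  L2: P0=I P1=M  mem[L2]=20
20. P1: load  L3  bus=[-]  L3: P0=I P1=M  mem[L3]=38
21. P1: load  L3  bus=[-]  L3: P0=I P1=M  mem[L3]=38
22. P0: store L0 := 18  bus=[-]  L0: P0=M P1=I  mem[L0]=7
23. P0: load  L3  bus=[BusRd,Flush]  L3: P0=S P1=S  mem[L3]=22
24. P0: store L2 := 36  bus=[BusRdX,Flush]  L2: P0=M P1=I  mem[L2]=89

state = I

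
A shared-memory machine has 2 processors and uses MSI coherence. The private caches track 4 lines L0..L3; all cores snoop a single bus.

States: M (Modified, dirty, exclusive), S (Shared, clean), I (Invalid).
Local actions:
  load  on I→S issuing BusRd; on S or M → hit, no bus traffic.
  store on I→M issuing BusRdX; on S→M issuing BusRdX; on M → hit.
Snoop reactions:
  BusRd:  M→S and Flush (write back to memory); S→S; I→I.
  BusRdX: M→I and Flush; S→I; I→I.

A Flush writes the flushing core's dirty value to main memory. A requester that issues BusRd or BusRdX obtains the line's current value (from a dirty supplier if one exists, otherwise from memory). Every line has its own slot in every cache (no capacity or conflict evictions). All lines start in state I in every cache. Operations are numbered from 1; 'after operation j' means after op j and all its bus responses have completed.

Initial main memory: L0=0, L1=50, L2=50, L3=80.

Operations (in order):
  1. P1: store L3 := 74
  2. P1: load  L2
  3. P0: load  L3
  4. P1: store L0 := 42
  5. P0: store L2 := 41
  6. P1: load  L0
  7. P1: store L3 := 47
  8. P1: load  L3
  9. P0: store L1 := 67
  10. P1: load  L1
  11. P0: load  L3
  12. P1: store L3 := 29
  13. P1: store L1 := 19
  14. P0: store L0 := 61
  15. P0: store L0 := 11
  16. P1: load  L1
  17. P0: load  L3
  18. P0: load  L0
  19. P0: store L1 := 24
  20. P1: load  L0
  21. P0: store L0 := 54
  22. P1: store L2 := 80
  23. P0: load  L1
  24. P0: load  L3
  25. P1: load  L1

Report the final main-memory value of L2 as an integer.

memory[L2] = 41

1. P1: store L3 := 74  bus=[BusRdX]  L3: P0=I P1=M  mem[L3]=80
2. P1: load  L2  bus=[BusRd]  L2: P0=I P1=S  mem[L2]=50
3. P0: load  L3  bus=[BusRd,Flush]  L3: P0=S P1=S  mem[L3]=74
4. P1: store L0 := 42  bus=[BusRdX]  L0: P0=I P1=M  mem[L0]=0
5. P0: store L2 := 41  bus=[BusRdX]  L2: P0=M P1=I  mem[L2]=50
6. P1: load  L0  bus=[-]  L0: P0=I P1=M  mem[L0]=0
7. P1: store L3 := 47  bus=[BusRdX]  L3: P0=I P1=M  mem[L3]=74
8. P1: load  L3  bus=[-]  L3: P0=I P1=M  mem[L3]=74
9. P0: store L1 := 67  bus=[BusRdX]  L1: P0=M P1=I  mem[L1]=50
10. P1: load  L1  bus=[BusRd,Flush]  L1: P0=S P1=S  mem[L1]=67
11. P0: load  L3  bus=[BusRd,Flush]  L3: P0=S P1=S  mem[L3]=47
12. P1: store L3 := 29  bus=[BusRdX]  L3: P0=I P1=M  mem[L3]=47
13. P1: store L1 := 19  bus=[BusRdX]  L1: P0=I P1=M  mem[L1]=67
14. P0: store L0 := 61  bus=[BusRdX,Flush]  L0: P0=M P1=I  mem[L0]=42
15. P0: store L0 := 11  bus=[-]  L0: P0=M P1=I  mem[L0]=42
16. P1: load  L1  bus=[-]  L1: P0=I P1=M  mem[L1]=67
17. P0: load  L3  bus=[BusRd,Flush]  L3: P0=S P1=S  mem[L3]=29
18. P0: load  L0  bus=[-]  L0: P0=M P1=I  mem[L0]=42
19. P0: store L1 := 24  bus=[BusRdX,Flush]  L1: P0=M P1=I  mem[L1]=19
20. P1: load  L0  bus=[BusRd,Flush]  L0: P0=S P1=S  mem[L0]=11
21. P0: store L0 := 54  bus=[BusRdX]  L0: P0=M P1=I  mem[L0]=11
22. P1: store L2 := 80  bus=[BusRdX,Flush]  L2: P0=I P1=M  mem[L2]=41
23. P0: load  L1  bus=[-]  L1: P0=M P1=I  mem[L1]=19
24. P0: load  L3  bus=[-]  L3: P0=S P1=S  mem[L3]=29
25. P1: load  L1  bus=[BusRd,Flush]  L1: P0=S P1=S  mem[L1]=24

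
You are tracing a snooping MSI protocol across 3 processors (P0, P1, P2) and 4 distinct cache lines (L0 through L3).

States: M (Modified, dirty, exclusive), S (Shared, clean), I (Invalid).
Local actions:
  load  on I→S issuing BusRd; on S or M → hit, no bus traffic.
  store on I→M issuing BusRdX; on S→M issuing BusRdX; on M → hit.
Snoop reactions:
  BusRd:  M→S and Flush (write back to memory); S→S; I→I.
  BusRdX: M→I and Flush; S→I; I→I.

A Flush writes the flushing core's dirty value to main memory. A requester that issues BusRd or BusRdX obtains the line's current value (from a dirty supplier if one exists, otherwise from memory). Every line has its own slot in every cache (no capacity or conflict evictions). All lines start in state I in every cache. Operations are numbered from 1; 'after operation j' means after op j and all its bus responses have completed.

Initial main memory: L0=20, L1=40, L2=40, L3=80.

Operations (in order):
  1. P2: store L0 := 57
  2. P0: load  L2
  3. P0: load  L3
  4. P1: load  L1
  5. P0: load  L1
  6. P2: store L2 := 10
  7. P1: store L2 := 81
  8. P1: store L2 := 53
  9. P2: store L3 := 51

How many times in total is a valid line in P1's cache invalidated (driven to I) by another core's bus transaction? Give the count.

invalidations = 0

step 1: P2: store L0 := 57  ⟶  IIM  (L0)  txn=BusRdX  M[L0]=20
step 2: P0: load  L2  ⟶  SII  (L2)  txn=BusRd  M[L2]=40
step 3: P0: load  L3  ⟶  SII  (L3)  txn=BusRd  M[L3]=80
step 4: P1: load  L1  ⟶  ISI  (L1)  txn=BusRd  M[L1]=40
step 5: P0: load  L1  ⟶  SSI  (L1)  txn=BusRd  M[L1]=40
step 6: P2: store L2 := 10  ⟶  IIM  (L2)  txn=BusRdX  M[L2]=40
step 7: P1: store L2 := 81  ⟶  IMI  (L2)  txn=BusRdX+Flush  M[L2]=10
step 8: P1: store L2 := 53  ⟶  IMI  (L2)  txn=∅  M[L2]=10
step 9: P2: store L3 := 51  ⟶  IIM  (L3)  txn=BusRdX  M[L3]=80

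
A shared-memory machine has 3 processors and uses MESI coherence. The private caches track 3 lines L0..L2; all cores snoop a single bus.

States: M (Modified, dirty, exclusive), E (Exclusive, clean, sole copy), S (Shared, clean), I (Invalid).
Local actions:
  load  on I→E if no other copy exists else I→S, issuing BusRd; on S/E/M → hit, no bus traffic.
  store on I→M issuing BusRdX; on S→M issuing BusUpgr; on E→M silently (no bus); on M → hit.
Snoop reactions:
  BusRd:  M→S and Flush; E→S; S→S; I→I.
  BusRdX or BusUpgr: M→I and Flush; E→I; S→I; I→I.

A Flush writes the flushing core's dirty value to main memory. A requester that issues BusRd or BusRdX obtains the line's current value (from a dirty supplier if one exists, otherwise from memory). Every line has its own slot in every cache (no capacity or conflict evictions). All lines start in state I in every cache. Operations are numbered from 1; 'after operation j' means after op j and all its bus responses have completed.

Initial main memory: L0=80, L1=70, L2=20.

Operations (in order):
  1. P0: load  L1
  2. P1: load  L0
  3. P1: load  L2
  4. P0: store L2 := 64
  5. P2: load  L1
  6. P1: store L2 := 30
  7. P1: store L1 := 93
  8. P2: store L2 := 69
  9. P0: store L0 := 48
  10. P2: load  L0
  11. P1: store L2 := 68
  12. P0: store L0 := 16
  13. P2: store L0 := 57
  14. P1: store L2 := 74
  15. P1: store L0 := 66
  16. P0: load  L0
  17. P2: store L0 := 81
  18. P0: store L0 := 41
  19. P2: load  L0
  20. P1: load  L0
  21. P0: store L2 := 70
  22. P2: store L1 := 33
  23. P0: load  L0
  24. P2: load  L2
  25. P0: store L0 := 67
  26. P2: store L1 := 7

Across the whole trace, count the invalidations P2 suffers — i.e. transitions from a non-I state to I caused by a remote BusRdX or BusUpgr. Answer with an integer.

invalidations = 6

1. P0: load  L1  bus=[BusRd]  L1: P0=E P1=I P2=I  mem[L1]=70
2. P1: load  L0  bus=[BusRd]  L0: P0=I P1=E P2=I  mem[L0]=80
3. P1: load  L2  bus=[BusRd]  L2: P0=I P1=E P2=I  mem[L2]=20
4. P0: store L2 := 64  bus=[BusRdX]  L2: P0=M P1=I P2=I  mem[L2]=20
5. P2: load  L1  bus=[BusRd]  L1: P0=S P1=I P2=S  mem[L1]=70
6. P1: store L2 := 30  bus=[BusRdX,Flush]  L2: P0=I P1=M P2=I  mem[L2]=64
7. P1: store L1 := 93  bus=[BusRdX]  L1: P0=I P1=M P2=I  mem[L1]=70
8. P2: store L2 := 69  bus=[BusRdX,Flush]  L2: P0=I P1=I P2=M  mem[L2]=30
9. P0: store L0 := 48  bus=[BusRdX]  L0: P0=M P1=I P2=I  mem[L0]=80
10. P2: load  L0  bus=[BusRd,Flush]  L0: P0=S P1=I P2=S  mem[L0]=48
11. P1: store L2 := 68  bus=[BusRdX,Flush]  L2: P0=I P1=M P2=I  mem[L2]=69
12. P0: store L0 := 16  bus=[BusUpgr]  L0: P0=M P1=I P2=I  mem[L0]=48
13. P2: store L0 := 57  bus=[BusRdX,Flush]  L0: P0=I P1=I P2=M  mem[L0]=16
14. P1: store L2 := 74  bus=[-]  L2: P0=I P1=M P2=I  mem[L2]=69
15. P1: store L0 := 66  bus=[BusRdX,Flush]  L0: P0=I P1=M P2=I  mem[L0]=57
16. P0: load  L0  bus=[BusRd,Flush]  L0: P0=S P1=S P2=I  mem[L0]=66
17. P2: store L0 := 81  bus=[BusRdX]  L0: P0=I P1=I P2=M  mem[L0]=66
18. P0: store L0 := 41  bus=[BusRdX,Flush]  L0: P0=M P1=I P2=I  mem[L0]=81
19. P2: load  L0  bus=[BusRd,Flush]  L0: P0=S P1=I P2=S  mem[L0]=41
20. P1: load  L0  bus=[BusRd]  L0: P0=S P1=S P2=S  mem[L0]=41
21. P0: store L2 := 70  bus=[BusRdX,Flush]  L2: P0=M P1=I P2=I  mem[L2]=74
22. P2: store L1 := 33  bus=[BusRdX,Flush]  L1: P0=I P1=I P2=M  mem[L1]=93
23. P0: load  L0  bus=[-]  L0: P0=S P1=S P2=S  mem[L0]=41
24. P2: load  L2  bus=[BusRd,Flush]  L2: P0=S P1=I P2=S  mem[L2]=70
25. P0: store L0 := 67  bus=[BusUpgr]  L0: P0=M P1=I P2=I  mem[L0]=41
26. P2: store L1 := 7  bus=[-]  L1: P0=I P1=I P2=M  mem[L1]=93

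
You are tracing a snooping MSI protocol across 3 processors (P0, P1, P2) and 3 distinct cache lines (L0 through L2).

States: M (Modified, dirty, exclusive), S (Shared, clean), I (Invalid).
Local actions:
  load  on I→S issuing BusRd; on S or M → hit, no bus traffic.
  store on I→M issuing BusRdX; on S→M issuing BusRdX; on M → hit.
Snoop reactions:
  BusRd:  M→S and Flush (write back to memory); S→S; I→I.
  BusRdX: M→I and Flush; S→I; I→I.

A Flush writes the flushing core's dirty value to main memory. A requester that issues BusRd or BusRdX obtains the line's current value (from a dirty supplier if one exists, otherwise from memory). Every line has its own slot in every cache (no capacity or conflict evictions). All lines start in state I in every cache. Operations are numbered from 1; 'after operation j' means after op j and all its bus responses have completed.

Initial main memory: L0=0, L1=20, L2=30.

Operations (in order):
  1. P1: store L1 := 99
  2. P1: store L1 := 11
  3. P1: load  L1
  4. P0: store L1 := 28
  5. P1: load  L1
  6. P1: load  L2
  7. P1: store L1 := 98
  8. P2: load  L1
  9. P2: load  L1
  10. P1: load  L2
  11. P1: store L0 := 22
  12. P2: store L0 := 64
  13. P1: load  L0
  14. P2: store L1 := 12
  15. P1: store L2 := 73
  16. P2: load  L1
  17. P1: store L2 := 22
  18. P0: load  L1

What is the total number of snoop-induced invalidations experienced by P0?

  op1 P1: store L1 := 99 → I/M/I on L1; bus BusRdX; mem=20
  op2 P1: store L1 := 11 → I/M/I on L1; bus (none); mem=20
  op3 P1: load  L1 → I/M/I on L1; bus (none); mem=20
  op4 P0: store L1 := 28 → M/I/I on L1; bus BusRdX Flush; mem=11
  op5 P1: load  L1 → S/S/I on L1; bus BusRd Flush; mem=28
  op6 P1: load  L2 → I/S/I on L2; bus BusRd; mem=30
  op7 P1: store L1 := 98 → I/M/I on L1; bus BusRdX; mem=28
  op8 P2: load  L1 → I/S/S on L1; bus BusRd Flush; mem=98
  op9 P2: load  L1 → I/S/S on L1; bus (none); mem=98
  op10 P1: load  L2 → I/S/I on L2; bus (none); mem=30
  op11 P1: store L0 := 22 → I/M/I on L0; bus BusRdX; mem=0
  op12 P2: store L0 := 64 → I/I/M on L0; bus BusRdX Flush; mem=22
  op13 P1: load  L0 → I/S/S on L0; bus BusRd Flush; mem=64
  op14 P2: store L1 := 12 → I/I/M on L1; bus BusRdX; mem=98
  op15 P1: store L2 := 73 → I/M/I on L2; bus BusRdX; mem=30
  op16 P2: load  L1 → I/I/M on L1; bus (none); mem=98
  op17 P1: store L2 := 22 → I/M/I on L2; bus (none); mem=30
  op18 P0: load  L1 → S/I/S on L1; bus BusRd Flush; mem=12

invalidations = 1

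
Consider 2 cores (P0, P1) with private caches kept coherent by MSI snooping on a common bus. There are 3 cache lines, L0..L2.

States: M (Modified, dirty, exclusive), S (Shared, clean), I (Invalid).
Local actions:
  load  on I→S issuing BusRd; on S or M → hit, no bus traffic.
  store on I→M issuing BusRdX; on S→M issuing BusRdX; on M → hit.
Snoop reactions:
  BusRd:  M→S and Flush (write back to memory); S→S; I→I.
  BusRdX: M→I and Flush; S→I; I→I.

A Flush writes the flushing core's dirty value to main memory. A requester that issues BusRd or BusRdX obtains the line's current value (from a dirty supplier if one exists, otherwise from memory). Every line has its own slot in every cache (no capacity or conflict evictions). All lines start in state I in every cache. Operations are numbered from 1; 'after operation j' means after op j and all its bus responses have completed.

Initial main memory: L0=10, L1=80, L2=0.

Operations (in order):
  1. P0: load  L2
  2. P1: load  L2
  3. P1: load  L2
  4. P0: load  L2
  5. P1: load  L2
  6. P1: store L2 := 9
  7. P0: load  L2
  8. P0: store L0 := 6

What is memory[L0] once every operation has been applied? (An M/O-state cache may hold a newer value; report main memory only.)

[1] P0: load  L2 | P0:S(0), P1:I | bus: BusRd
[2] P1: load  L2 | P0:S(0), P1:S(0) | bus: BusRd
[3] P1: load  L2 | P0:S(0), P1:S(0) | bus: none
[4] P0: load  L2 | P0:S(0), P1:S(0) | bus: none
[5] P1: load  L2 | P0:S(0), P1:S(0) | bus: none
[6] P1: store L2 := 9 | P0:I, P1:M(9) | bus: BusRdX
[7] P0: load  L2 | P0:S(9), P1:S(9) | bus: BusRd,Flush
[8] P0: store L0 := 6 | P0:M(6), P1:I | bus: BusRdX

memory[L0] = 10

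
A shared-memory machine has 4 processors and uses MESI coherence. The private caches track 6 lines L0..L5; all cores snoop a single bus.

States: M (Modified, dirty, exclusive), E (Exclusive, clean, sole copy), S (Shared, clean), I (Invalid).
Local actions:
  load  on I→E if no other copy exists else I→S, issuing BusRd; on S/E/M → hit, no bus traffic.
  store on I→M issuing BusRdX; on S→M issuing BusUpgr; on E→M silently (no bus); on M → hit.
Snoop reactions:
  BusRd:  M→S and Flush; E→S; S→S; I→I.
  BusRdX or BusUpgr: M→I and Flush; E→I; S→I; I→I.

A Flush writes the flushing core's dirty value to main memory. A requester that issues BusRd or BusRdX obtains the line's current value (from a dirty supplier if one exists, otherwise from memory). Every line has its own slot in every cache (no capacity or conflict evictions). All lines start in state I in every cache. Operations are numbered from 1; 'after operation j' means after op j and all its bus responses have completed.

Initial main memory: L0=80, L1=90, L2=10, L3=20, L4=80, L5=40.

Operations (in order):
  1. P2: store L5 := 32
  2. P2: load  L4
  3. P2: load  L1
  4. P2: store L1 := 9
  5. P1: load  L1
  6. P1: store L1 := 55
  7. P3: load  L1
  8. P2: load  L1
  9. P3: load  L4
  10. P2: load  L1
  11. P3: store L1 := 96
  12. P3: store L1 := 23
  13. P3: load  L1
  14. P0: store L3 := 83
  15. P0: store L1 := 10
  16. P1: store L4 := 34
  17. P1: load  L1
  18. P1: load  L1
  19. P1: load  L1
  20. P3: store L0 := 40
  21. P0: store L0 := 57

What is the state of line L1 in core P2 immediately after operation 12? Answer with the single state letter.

state = I

1. P2: store L5 := 32  bus=[BusRdX]  L5: P0=I P1=I P2=M P3=I  mem[L5]=40
2. P2: load  L4  bus=[BusRd]  L4: P0=I P1=I P2=E P3=I  mem[L4]=80
3. P2: load  L1  bus=[BusRd]  L1: P0=I P1=I P2=E P3=I  mem[L1]=90
4. P2: store L1 := 9  bus=[-]  L1: P0=I P1=I P2=M P3=I  mem[L1]=90
5. P1: load  L1  bus=[BusRd,Flush]  L1: P0=I P1=S P2=S P3=I  mem[L1]=9
6. P1: store L1 := 55  bus=[BusUpgr]  L1: P0=I P1=M P2=I P3=I  mem[L1]=9
7. P3: load  L1  bus=[BusRd,Flush]  L1: P0=I P1=S P2=I P3=S  mem[L1]=55
8. P2: load  L1  bus=[BusRd]  L1: P0=I P1=S P2=S P3=S  mem[L1]=55
9. P3: load  L4  bus=[BusRd]  L4: P0=I P1=I P2=S P3=S  mem[L4]=80
10. P2: load  L1  bus=[-]  L1: P0=I P1=S P2=S P3=S  mem[L1]=55
11. P3: store L1 := 96  bus=[BusUpgr]  L1: P0=I P1=I P2=I P3=M  mem[L1]=55
12. P3: store L1 := 23  bus=[-]  L1: P0=I P1=I P2=I P3=M  mem[L1]=55
13. P3: load  L1  bus=[-]  L1: P0=I P1=I P2=I P3=M  mem[L1]=55
14. P0: store L3 := 83  bus=[BusRdX]  L3: P0=M P1=I P2=I P3=I  mem[L3]=20
15. P0: store L1 := 10  bus=[BusRdX,Flush]  L1: P0=M P1=I P2=I P3=I  mem[L1]=23
16. P1: store L4 := 34  bus=[BusRdX]  L4: P0=I P1=M P2=I P3=I  mem[L4]=80
17. P1: load  L1  bus=[BusRd,Flush]  L1: P0=S P1=S P2=I P3=I  mem[L1]=10
18. P1: load  L1  bus=[-]  L1: P0=S P1=S P2=I P3=I  mem[L1]=10
19. P1: load  L1  bus=[-]  L1: P0=S P1=S P2=I P3=I  mem[L1]=10
20. P3: store L0 := 40  bus=[BusRdX]  L0: P0=I P1=I P2=I P3=M  mem[L0]=80
21. P0: store L0 := 57  bus=[BusRdX,Flush]  L0: P0=M P1=I P2=I P3=I  mem[L0]=40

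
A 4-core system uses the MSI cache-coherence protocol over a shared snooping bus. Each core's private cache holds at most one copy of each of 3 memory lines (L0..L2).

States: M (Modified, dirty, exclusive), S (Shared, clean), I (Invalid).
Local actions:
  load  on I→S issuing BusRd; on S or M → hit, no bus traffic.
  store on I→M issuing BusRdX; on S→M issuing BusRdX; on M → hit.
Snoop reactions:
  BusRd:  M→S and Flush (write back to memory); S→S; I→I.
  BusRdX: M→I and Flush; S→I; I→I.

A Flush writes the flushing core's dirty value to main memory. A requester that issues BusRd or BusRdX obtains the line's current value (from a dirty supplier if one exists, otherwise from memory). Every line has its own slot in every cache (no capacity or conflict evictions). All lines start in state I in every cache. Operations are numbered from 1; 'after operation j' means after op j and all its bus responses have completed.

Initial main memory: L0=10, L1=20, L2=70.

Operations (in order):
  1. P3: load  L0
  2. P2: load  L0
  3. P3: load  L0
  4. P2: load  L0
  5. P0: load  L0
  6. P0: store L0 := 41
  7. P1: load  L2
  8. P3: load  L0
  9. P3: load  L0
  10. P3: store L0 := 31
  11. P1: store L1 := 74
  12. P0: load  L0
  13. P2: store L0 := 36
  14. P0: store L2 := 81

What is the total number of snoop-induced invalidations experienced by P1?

invalidations = 1

step 1: P3: load  L0  ⟶  IIIS  (L0)  txn=BusRd  M[L0]=10
step 2: P2: load  L0  ⟶  IISS  (L0)  txn=BusRd  M[L0]=10
step 3: P3: load  L0  ⟶  IISS  (L0)  txn=∅  M[L0]=10
step 4: P2: load  L0  ⟶  IISS  (L0)  txn=∅  M[L0]=10
step 5: P0: load  L0  ⟶  SISS  (L0)  txn=BusRd  M[L0]=10
step 6: P0: store L0 := 41  ⟶  MIII  (L0)  txn=BusRdX  M[L0]=10
step 7: P1: load  L2  ⟶  ISII  (L2)  txn=BusRd  M[L2]=70
step 8: P3: load  L0  ⟶  SIIS  (L0)  txn=BusRd+Flush  M[L0]=41
step 9: P3: load  L0  ⟶  SIIS  (L0)  txn=∅  M[L0]=41
step 10: P3: store L0 := 31  ⟶  IIIM  (L0)  txn=BusRdX  M[L0]=41
step 11: P1: store L1 := 74  ⟶  IMII  (L1)  txn=BusRdX  M[L1]=20
step 12: P0: load  L0  ⟶  SIIS  (L0)  txn=BusRd+Flush  M[L0]=31
step 13: P2: store L0 := 36  ⟶  IIMI  (L0)  txn=BusRdX  M[L0]=31
step 14: P0: store L2 := 81  ⟶  MIII  (L2)  txn=BusRdX  M[L2]=70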